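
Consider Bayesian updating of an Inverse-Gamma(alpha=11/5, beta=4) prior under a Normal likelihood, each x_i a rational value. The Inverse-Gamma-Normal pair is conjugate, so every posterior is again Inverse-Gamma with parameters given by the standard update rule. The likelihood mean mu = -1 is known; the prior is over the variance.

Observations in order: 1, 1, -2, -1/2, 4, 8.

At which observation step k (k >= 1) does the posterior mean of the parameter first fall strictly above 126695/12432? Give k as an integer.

obs 1: x=1 → posterior Inverse-Gamma(27/10, 6)
obs 2: x=1 → posterior Inverse-Gamma(16/5, 8)
obs 3: x=-2 → posterior Inverse-Gamma(37/10, 17/2)
obs 4: x=-1/2 → posterior Inverse-Gamma(21/5, 69/8)
obs 5: x=4 → posterior Inverse-Gamma(47/10, 169/8)
obs 6: x=8 → posterior Inverse-Gamma(26/5, 493/8)

k = 6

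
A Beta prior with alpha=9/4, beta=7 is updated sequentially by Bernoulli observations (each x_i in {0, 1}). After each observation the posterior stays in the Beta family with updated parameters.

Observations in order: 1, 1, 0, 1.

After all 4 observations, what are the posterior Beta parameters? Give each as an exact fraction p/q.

alpha=21/4, beta=8

obs 1: x=1 → posterior Beta(13/4, 7)
obs 2: x=1 → posterior Beta(17/4, 7)
obs 3: x=0 → posterior Beta(17/4, 8)
obs 4: x=1 → posterior Beta(21/4, 8)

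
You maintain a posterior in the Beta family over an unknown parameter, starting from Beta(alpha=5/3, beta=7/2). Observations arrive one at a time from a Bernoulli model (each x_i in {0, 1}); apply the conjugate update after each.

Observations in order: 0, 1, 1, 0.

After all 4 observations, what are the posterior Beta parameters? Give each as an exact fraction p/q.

alpha=11/3, beta=11/2

obs 1: x=0 → posterior Beta(5/3, 9/2)
obs 2: x=1 → posterior Beta(8/3, 9/2)
obs 3: x=1 → posterior Beta(11/3, 9/2)
obs 4: x=0 → posterior Beta(11/3, 11/2)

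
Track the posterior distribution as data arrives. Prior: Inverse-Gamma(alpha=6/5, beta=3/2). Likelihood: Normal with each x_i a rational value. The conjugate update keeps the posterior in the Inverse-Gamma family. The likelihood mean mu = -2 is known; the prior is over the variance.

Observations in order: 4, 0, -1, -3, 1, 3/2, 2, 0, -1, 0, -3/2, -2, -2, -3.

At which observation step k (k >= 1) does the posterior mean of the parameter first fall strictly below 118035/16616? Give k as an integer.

obs 1: x=4 → posterior Inverse-Gamma(17/10, 39/2)
obs 2: x=0 → posterior Inverse-Gamma(11/5, 43/2)
obs 3: x=-1 → posterior Inverse-Gamma(27/10, 22)
obs 4: x=-3 → posterior Inverse-Gamma(16/5, 45/2)
obs 5: x=1 → posterior Inverse-Gamma(37/10, 27)
obs 6: x=3/2 → posterior Inverse-Gamma(21/5, 265/8)
obs 7: x=2 → posterior Inverse-Gamma(47/10, 329/8)
obs 8: x=0 → posterior Inverse-Gamma(26/5, 345/8)
obs 9: x=-1 → posterior Inverse-Gamma(57/10, 349/8)
obs 10: x=0 → posterior Inverse-Gamma(31/5, 365/8)
obs 11: x=-3/2 → posterior Inverse-Gamma(67/10, 183/4)
obs 12: x=-2 → posterior Inverse-Gamma(36/5, 183/4)
obs 13: x=-2 → posterior Inverse-Gamma(77/10, 183/4)
obs 14: x=-3 → posterior Inverse-Gamma(41/5, 185/4)

k = 13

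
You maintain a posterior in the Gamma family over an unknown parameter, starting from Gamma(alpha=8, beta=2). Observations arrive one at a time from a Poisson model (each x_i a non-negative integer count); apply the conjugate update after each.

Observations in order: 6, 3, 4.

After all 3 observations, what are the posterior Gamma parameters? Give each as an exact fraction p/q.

alpha=21, beta=5

obs 1: x=6 → posterior Gamma(14, 3)
obs 2: x=3 → posterior Gamma(17, 4)
obs 3: x=4 → posterior Gamma(21, 5)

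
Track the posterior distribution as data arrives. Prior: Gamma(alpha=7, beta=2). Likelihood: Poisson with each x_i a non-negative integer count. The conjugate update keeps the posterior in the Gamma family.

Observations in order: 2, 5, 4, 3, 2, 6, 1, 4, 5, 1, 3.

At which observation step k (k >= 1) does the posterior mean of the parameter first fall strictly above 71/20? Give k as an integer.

k = 3

obs 1: x=2 → posterior Gamma(9, 3)
obs 2: x=5 → posterior Gamma(14, 4)
obs 3: x=4 → posterior Gamma(18, 5)
obs 4: x=3 → posterior Gamma(21, 6)
obs 5: x=2 → posterior Gamma(23, 7)
obs 6: x=6 → posterior Gamma(29, 8)
obs 7: x=1 → posterior Gamma(30, 9)
obs 8: x=4 → posterior Gamma(34, 10)
obs 9: x=5 → posterior Gamma(39, 11)
obs 10: x=1 → posterior Gamma(40, 12)
obs 11: x=3 → posterior Gamma(43, 13)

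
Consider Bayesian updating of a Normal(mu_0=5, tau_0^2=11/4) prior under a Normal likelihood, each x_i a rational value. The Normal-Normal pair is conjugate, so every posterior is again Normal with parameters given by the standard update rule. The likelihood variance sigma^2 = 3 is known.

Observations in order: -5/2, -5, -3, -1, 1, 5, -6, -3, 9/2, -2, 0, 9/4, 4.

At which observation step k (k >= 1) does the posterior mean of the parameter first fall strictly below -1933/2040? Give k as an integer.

obs 1: x=-5/2 → posterior Normal(65/46, 33/23)
obs 2: x=-5 → posterior Normal(-45/68, 33/34)
obs 3: x=-3 → posterior Normal(-37/30, 11/15)
obs 4: x=-1 → posterior Normal(-19/16, 33/56)
obs 5: x=1 → posterior Normal(-111/134, 33/67)
obs 6: x=5 → posterior Normal(-1/156, 11/26)
obs 7: x=-6 → posterior Normal(-133/178, 33/89)
obs 8: x=-3 → posterior Normal(-199/200, 33/100)
obs 9: x=9/2 → posterior Normal(-50/111, 11/37)
obs 10: x=-2 → posterior Normal(-36/61, 33/122)
obs 11: x=0 → posterior Normal(-72/133, 33/133)
obs 12: x=9/4 → posterior Normal(-21/64, 11/48)
obs 13: x=4 → posterior Normal(-13/620, 33/155)

k = 3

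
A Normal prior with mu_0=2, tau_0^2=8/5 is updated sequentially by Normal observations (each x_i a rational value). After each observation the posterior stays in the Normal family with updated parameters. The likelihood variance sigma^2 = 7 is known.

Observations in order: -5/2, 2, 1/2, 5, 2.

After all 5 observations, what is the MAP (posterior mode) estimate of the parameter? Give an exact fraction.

42/25

obs 1: x=-5/2 → posterior Normal(50/43, 56/43)
obs 2: x=2 → posterior Normal(22/17, 56/51)
obs 3: x=1/2 → posterior Normal(70/59, 56/59)
obs 4: x=5 → posterior Normal(110/67, 56/67)
obs 5: x=2 → posterior Normal(42/25, 56/75)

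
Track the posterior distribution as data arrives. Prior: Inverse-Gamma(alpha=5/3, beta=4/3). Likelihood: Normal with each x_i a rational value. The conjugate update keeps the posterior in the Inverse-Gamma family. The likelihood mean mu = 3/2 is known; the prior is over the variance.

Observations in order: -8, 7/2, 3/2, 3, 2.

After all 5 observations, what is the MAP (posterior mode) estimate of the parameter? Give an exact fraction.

obs 1: x=-8 → posterior Inverse-Gamma(13/6, 1115/24)
obs 2: x=7/2 → posterior Inverse-Gamma(8/3, 1163/24)
obs 3: x=3/2 → posterior Inverse-Gamma(19/6, 1163/24)
obs 4: x=3 → posterior Inverse-Gamma(11/3, 595/12)
obs 5: x=2 → posterior Inverse-Gamma(25/6, 1193/24)

1193/124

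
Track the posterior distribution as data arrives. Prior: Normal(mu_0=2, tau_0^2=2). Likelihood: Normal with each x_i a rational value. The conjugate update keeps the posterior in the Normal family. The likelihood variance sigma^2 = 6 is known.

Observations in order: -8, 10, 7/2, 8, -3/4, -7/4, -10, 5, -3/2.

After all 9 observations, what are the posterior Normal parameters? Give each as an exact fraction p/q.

mu_0=7/8, tau_0^2=1/2

obs 1: x=-8 → posterior Normal(-1/2, 3/2)
obs 2: x=10 → posterior Normal(8/5, 6/5)
obs 3: x=7/2 → posterior Normal(23/12, 1)
obs 4: x=8 → posterior Normal(39/14, 6/7)
obs 5: x=-3/4 → posterior Normal(75/32, 3/4)
obs 6: x=-7/4 → posterior Normal(17/9, 2/3)
obs 7: x=-10 → posterior Normal(7/10, 3/5)
obs 8: x=5 → posterior Normal(12/11, 6/11)
obs 9: x=-3/2 → posterior Normal(7/8, 1/2)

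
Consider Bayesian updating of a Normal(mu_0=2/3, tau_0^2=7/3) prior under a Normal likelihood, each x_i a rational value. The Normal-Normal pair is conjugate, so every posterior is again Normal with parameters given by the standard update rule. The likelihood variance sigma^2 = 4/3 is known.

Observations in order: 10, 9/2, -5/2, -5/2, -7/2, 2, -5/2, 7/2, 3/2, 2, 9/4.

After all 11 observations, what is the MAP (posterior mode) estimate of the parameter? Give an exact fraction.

obs 1: x=10 → posterior Normal(218/33, 28/33)
obs 2: x=9/2 → posterior Normal(625/108, 14/27)
obs 3: x=-5/2 → posterior Normal(52/15, 28/75)
obs 4: x=-5/2 → posterior Normal(415/192, 7/24)
obs 5: x=-7/2 → posterior Normal(134/117, 28/117)
obs 6: x=2 → posterior Normal(88/69, 14/69)
obs 7: x=-5/2 → posterior Normal(247/318, 28/159)
obs 8: x=7/2 → posterior Normal(197/180, 7/45)
obs 9: x=3/2 → posterior Normal(457/402, 28/201)
obs 10: x=2 → posterior Normal(541/444, 14/111)
obs 11: x=9/4 → posterior Normal(1271/972, 28/243)

1271/972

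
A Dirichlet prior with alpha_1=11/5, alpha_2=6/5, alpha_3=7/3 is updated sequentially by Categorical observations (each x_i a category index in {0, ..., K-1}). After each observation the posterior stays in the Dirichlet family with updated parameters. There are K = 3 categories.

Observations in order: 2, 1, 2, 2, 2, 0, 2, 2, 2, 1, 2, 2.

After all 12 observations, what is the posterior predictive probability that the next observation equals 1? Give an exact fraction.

obs 1: x=2 → posterior Dirichlet(11/5, 6/5, 10/3)
obs 2: x=1 → posterior Dirichlet(11/5, 11/5, 10/3)
obs 3: x=2 → posterior Dirichlet(11/5, 11/5, 13/3)
obs 4: x=2 → posterior Dirichlet(11/5, 11/5, 16/3)
obs 5: x=2 → posterior Dirichlet(11/5, 11/5, 19/3)
obs 6: x=0 → posterior Dirichlet(16/5, 11/5, 19/3)
obs 7: x=2 → posterior Dirichlet(16/5, 11/5, 22/3)
obs 8: x=2 → posterior Dirichlet(16/5, 11/5, 25/3)
obs 9: x=2 → posterior Dirichlet(16/5, 11/5, 28/3)
obs 10: x=1 → posterior Dirichlet(16/5, 16/5, 28/3)
obs 11: x=2 → posterior Dirichlet(16/5, 16/5, 31/3)
obs 12: x=2 → posterior Dirichlet(16/5, 16/5, 34/3)

24/133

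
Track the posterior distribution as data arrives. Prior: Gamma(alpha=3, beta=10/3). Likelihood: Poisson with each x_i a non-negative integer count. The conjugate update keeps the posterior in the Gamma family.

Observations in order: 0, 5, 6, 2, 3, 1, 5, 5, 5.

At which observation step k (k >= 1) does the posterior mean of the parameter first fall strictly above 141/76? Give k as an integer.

k = 3

obs 1: x=0 → posterior Gamma(3, 13/3)
obs 2: x=5 → posterior Gamma(8, 16/3)
obs 3: x=6 → posterior Gamma(14, 19/3)
obs 4: x=2 → posterior Gamma(16, 22/3)
obs 5: x=3 → posterior Gamma(19, 25/3)
obs 6: x=1 → posterior Gamma(20, 28/3)
obs 7: x=5 → posterior Gamma(25, 31/3)
obs 8: x=5 → posterior Gamma(30, 34/3)
obs 9: x=5 → posterior Gamma(35, 37/3)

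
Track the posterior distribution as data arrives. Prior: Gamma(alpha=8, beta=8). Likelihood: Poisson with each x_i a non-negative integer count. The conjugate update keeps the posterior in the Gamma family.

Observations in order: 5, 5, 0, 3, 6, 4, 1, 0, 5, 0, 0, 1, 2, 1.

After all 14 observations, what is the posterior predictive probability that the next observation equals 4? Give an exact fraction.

1486185265230132705438007241949604804994783348395645308239872/18956258430116202791319715713277227626159289499745290235663543

obs 1: x=5 → posterior Gamma(13, 9)
obs 2: x=5 → posterior Gamma(18, 10)
obs 3: x=0 → posterior Gamma(18, 11)
obs 4: x=3 → posterior Gamma(21, 12)
obs 5: x=6 → posterior Gamma(27, 13)
obs 6: x=4 → posterior Gamma(31, 14)
obs 7: x=1 → posterior Gamma(32, 15)
obs 8: x=0 → posterior Gamma(32, 16)
obs 9: x=5 → posterior Gamma(37, 17)
obs 10: x=0 → posterior Gamma(37, 18)
obs 11: x=0 → posterior Gamma(37, 19)
obs 12: x=1 → posterior Gamma(38, 20)
obs 13: x=2 → posterior Gamma(40, 21)
obs 14: x=1 → posterior Gamma(41, 22)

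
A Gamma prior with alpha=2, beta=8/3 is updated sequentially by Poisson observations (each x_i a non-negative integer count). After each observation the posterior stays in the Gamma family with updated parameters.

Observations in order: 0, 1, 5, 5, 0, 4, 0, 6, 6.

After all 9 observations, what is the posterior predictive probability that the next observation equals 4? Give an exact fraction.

218367499515935717642854623620398342609405517578125/1697339434523559636518391134186974556417119240585216

obs 1: x=0 → posterior Gamma(2, 11/3)
obs 2: x=1 → posterior Gamma(3, 14/3)
obs 3: x=5 → posterior Gamma(8, 17/3)
obs 4: x=5 → posterior Gamma(13, 20/3)
obs 5: x=0 → posterior Gamma(13, 23/3)
obs 6: x=4 → posterior Gamma(17, 26/3)
obs 7: x=0 → posterior Gamma(17, 29/3)
obs 8: x=6 → posterior Gamma(23, 32/3)
obs 9: x=6 → posterior Gamma(29, 35/3)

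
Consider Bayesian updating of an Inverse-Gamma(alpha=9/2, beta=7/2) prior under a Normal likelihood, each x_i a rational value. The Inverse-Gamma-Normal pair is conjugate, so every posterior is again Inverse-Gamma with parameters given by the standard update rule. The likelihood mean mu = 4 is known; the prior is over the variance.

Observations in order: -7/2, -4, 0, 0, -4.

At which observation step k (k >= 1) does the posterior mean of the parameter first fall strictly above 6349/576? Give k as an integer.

k = 2

obs 1: x=-7/2 → posterior Inverse-Gamma(5, 253/8)
obs 2: x=-4 → posterior Inverse-Gamma(11/2, 509/8)
obs 3: x=0 → posterior Inverse-Gamma(6, 573/8)
obs 4: x=0 → posterior Inverse-Gamma(13/2, 637/8)
obs 5: x=-4 → posterior Inverse-Gamma(7, 893/8)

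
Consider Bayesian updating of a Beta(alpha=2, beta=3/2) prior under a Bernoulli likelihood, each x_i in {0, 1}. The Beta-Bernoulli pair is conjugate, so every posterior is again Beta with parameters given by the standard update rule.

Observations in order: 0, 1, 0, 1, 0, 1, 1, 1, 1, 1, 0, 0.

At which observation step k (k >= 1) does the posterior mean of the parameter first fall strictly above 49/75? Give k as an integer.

obs 1: x=0 → posterior Beta(2, 5/2)
obs 2: x=1 → posterior Beta(3, 5/2)
obs 3: x=0 → posterior Beta(3, 7/2)
obs 4: x=1 → posterior Beta(4, 7/2)
obs 5: x=0 → posterior Beta(4, 9/2)
obs 6: x=1 → posterior Beta(5, 9/2)
obs 7: x=1 → posterior Beta(6, 9/2)
obs 8: x=1 → posterior Beta(7, 9/2)
obs 9: x=1 → posterior Beta(8, 9/2)
obs 10: x=1 → posterior Beta(9, 9/2)
obs 11: x=0 → posterior Beta(9, 11/2)
obs 12: x=0 → posterior Beta(9, 13/2)

k = 10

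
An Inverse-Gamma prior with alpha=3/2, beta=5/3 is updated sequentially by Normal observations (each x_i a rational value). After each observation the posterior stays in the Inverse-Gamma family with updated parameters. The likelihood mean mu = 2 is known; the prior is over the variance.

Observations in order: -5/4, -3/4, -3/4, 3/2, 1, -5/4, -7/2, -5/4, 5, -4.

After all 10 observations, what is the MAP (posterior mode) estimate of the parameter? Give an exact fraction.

obs 1: x=-5/4 → posterior Inverse-Gamma(2, 667/96)
obs 2: x=-3/4 → posterior Inverse-Gamma(5/2, 515/48)
obs 3: x=-3/4 → posterior Inverse-Gamma(3, 1393/96)
obs 4: x=3/2 → posterior Inverse-Gamma(7/2, 1405/96)
obs 5: x=1 → posterior Inverse-Gamma(4, 1453/96)
obs 6: x=-5/4 → posterior Inverse-Gamma(9/2, 245/12)
obs 7: x=-7/2 → posterior Inverse-Gamma(5, 853/24)
obs 8: x=-5/4 → posterior Inverse-Gamma(11/2, 3919/96)
obs 9: x=5 → posterior Inverse-Gamma(6, 4351/96)
obs 10: x=-4 → posterior Inverse-Gamma(13/2, 6079/96)

6079/720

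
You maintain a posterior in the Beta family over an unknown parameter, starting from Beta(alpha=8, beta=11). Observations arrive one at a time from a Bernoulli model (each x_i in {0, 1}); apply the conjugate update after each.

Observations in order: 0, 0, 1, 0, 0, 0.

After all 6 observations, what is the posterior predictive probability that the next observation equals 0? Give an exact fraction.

16/25

obs 1: x=0 → posterior Beta(8, 12)
obs 2: x=0 → posterior Beta(8, 13)
obs 3: x=1 → posterior Beta(9, 13)
obs 4: x=0 → posterior Beta(9, 14)
obs 5: x=0 → posterior Beta(9, 15)
obs 6: x=0 → posterior Beta(9, 16)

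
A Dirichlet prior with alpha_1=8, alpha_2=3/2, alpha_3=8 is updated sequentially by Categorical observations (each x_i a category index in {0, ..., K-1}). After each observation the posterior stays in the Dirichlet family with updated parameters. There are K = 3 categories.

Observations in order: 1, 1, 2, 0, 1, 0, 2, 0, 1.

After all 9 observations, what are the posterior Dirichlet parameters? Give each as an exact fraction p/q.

obs 1: x=1 → posterior Dirichlet(8, 5/2, 8)
obs 2: x=1 → posterior Dirichlet(8, 7/2, 8)
obs 3: x=2 → posterior Dirichlet(8, 7/2, 9)
obs 4: x=0 → posterior Dirichlet(9, 7/2, 9)
obs 5: x=1 → posterior Dirichlet(9, 9/2, 9)
obs 6: x=0 → posterior Dirichlet(10, 9/2, 9)
obs 7: x=2 → posterior Dirichlet(10, 9/2, 10)
obs 8: x=0 → posterior Dirichlet(11, 9/2, 10)
obs 9: x=1 → posterior Dirichlet(11, 11/2, 10)

alpha_1=11, alpha_2=11/2, alpha_3=10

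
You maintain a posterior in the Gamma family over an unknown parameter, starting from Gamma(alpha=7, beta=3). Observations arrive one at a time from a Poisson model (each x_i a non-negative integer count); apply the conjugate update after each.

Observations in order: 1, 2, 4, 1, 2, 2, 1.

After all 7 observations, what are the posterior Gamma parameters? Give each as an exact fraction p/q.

obs 1: x=1 → posterior Gamma(8, 4)
obs 2: x=2 → posterior Gamma(10, 5)
obs 3: x=4 → posterior Gamma(14, 6)
obs 4: x=1 → posterior Gamma(15, 7)
obs 5: x=2 → posterior Gamma(17, 8)
obs 6: x=2 → posterior Gamma(19, 9)
obs 7: x=1 → posterior Gamma(20, 10)

alpha=20, beta=10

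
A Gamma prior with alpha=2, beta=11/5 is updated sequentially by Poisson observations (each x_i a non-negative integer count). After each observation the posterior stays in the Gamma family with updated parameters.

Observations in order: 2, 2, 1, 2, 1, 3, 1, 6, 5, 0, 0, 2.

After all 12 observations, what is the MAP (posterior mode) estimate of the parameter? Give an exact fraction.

130/71

obs 1: x=2 → posterior Gamma(4, 16/5)
obs 2: x=2 → posterior Gamma(6, 21/5)
obs 3: x=1 → posterior Gamma(7, 26/5)
obs 4: x=2 → posterior Gamma(9, 31/5)
obs 5: x=1 → posterior Gamma(10, 36/5)
obs 6: x=3 → posterior Gamma(13, 41/5)
obs 7: x=1 → posterior Gamma(14, 46/5)
obs 8: x=6 → posterior Gamma(20, 51/5)
obs 9: x=5 → posterior Gamma(25, 56/5)
obs 10: x=0 → posterior Gamma(25, 61/5)
obs 11: x=0 → posterior Gamma(25, 66/5)
obs 12: x=2 → posterior Gamma(27, 71/5)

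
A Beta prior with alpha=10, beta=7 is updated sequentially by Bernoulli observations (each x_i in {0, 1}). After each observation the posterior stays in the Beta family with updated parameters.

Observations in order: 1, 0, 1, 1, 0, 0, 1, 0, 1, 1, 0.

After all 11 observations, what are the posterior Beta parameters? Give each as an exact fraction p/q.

alpha=16, beta=12

obs 1: x=1 → posterior Beta(11, 7)
obs 2: x=0 → posterior Beta(11, 8)
obs 3: x=1 → posterior Beta(12, 8)
obs 4: x=1 → posterior Beta(13, 8)
obs 5: x=0 → posterior Beta(13, 9)
obs 6: x=0 → posterior Beta(13, 10)
obs 7: x=1 → posterior Beta(14, 10)
obs 8: x=0 → posterior Beta(14, 11)
obs 9: x=1 → posterior Beta(15, 11)
obs 10: x=1 → posterior Beta(16, 11)
obs 11: x=0 → posterior Beta(16, 12)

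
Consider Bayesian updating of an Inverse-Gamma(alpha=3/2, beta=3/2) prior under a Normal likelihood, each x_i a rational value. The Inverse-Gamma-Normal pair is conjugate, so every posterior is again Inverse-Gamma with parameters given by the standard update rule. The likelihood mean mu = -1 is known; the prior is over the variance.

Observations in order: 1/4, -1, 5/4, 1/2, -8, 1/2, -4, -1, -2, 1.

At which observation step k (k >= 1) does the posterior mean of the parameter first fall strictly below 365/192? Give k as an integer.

obs 1: x=1/4 → posterior Inverse-Gamma(2, 73/32)
obs 2: x=-1 → posterior Inverse-Gamma(5/2, 73/32)
obs 3: x=5/4 → posterior Inverse-Gamma(3, 77/16)
obs 4: x=1/2 → posterior Inverse-Gamma(7/2, 95/16)
obs 5: x=-8 → posterior Inverse-Gamma(4, 487/16)
obs 6: x=1/2 → posterior Inverse-Gamma(9/2, 505/16)
obs 7: x=-4 → posterior Inverse-Gamma(5, 577/16)
obs 8: x=-1 → posterior Inverse-Gamma(11/2, 577/16)
obs 9: x=-2 → posterior Inverse-Gamma(6, 585/16)
obs 10: x=1 → posterior Inverse-Gamma(13/2, 617/16)

k = 2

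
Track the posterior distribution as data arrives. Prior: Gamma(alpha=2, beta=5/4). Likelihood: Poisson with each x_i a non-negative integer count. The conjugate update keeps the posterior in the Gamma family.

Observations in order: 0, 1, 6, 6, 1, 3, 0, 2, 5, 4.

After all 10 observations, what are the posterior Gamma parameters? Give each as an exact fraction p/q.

obs 1: x=0 → posterior Gamma(2, 9/4)
obs 2: x=1 → posterior Gamma(3, 13/4)
obs 3: x=6 → posterior Gamma(9, 17/4)
obs 4: x=6 → posterior Gamma(15, 21/4)
obs 5: x=1 → posterior Gamma(16, 25/4)
obs 6: x=3 → posterior Gamma(19, 29/4)
obs 7: x=0 → posterior Gamma(19, 33/4)
obs 8: x=2 → posterior Gamma(21, 37/4)
obs 9: x=5 → posterior Gamma(26, 41/4)
obs 10: x=4 → posterior Gamma(30, 45/4)

alpha=30, beta=45/4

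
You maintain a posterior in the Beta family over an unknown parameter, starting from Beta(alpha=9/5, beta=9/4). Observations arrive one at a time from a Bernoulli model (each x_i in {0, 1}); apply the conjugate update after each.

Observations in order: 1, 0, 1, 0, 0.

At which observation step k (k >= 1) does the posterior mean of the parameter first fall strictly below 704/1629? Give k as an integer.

obs 1: x=1 → posterior Beta(14/5, 9/4)
obs 2: x=0 → posterior Beta(14/5, 13/4)
obs 3: x=1 → posterior Beta(19/5, 13/4)
obs 4: x=0 → posterior Beta(19/5, 17/4)
obs 5: x=0 → posterior Beta(19/5, 21/4)

k = 5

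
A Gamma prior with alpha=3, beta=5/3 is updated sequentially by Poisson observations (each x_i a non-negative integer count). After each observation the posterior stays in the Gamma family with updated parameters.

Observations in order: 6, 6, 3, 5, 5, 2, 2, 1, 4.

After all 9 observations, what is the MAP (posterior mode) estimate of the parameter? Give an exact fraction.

obs 1: x=6 → posterior Gamma(9, 8/3)
obs 2: x=6 → posterior Gamma(15, 11/3)
obs 3: x=3 → posterior Gamma(18, 14/3)
obs 4: x=5 → posterior Gamma(23, 17/3)
obs 5: x=5 → posterior Gamma(28, 20/3)
obs 6: x=2 → posterior Gamma(30, 23/3)
obs 7: x=2 → posterior Gamma(32, 26/3)
obs 8: x=1 → posterior Gamma(33, 29/3)
obs 9: x=4 → posterior Gamma(37, 32/3)

27/8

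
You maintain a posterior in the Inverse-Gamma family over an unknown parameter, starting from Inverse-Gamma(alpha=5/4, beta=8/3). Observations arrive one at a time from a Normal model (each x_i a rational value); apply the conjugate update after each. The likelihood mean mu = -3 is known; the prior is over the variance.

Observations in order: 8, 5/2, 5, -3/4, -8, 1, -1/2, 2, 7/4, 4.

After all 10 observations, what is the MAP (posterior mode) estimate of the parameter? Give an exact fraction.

obs 1: x=8 → posterior Inverse-Gamma(7/4, 379/6)
obs 2: x=5/2 → posterior Inverse-Gamma(9/4, 1879/24)
obs 3: x=5 → posterior Inverse-Gamma(11/4, 2647/24)
obs 4: x=-3/4 → posterior Inverse-Gamma(13/4, 10831/96)
obs 5: x=-8 → posterior Inverse-Gamma(15/4, 12031/96)
obs 6: x=1 → posterior Inverse-Gamma(17/4, 12799/96)
obs 7: x=-1/2 → posterior Inverse-Gamma(19/4, 13099/96)
obs 8: x=2 → posterior Inverse-Gamma(21/4, 14299/96)
obs 9: x=7/4 → posterior Inverse-Gamma(23/4, 7691/48)
obs 10: x=4 → posterior Inverse-Gamma(25/4, 8867/48)

8867/348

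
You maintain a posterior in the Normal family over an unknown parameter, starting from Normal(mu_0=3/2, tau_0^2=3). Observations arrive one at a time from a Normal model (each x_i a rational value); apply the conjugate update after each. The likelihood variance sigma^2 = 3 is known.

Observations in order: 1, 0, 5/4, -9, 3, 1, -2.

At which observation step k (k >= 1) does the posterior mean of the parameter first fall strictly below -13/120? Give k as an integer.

k = 4

obs 1: x=1 → posterior Normal(5/4, 3/2)
obs 2: x=0 → posterior Normal(5/6, 1)
obs 3: x=5/4 → posterior Normal(15/16, 3/4)
obs 4: x=-9 → posterior Normal(-21/20, 3/5)
obs 5: x=3 → posterior Normal(-3/8, 1/2)
obs 6: x=1 → posterior Normal(-5/28, 3/7)
obs 7: x=-2 → posterior Normal(-13/32, 3/8)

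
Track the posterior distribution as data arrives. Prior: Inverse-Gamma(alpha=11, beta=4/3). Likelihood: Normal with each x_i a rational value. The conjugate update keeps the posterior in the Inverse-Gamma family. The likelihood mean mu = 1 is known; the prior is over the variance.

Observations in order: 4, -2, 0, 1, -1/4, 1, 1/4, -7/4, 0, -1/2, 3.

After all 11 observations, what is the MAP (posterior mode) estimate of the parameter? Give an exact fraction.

obs 1: x=4 → posterior Inverse-Gamma(23/2, 35/6)
obs 2: x=-2 → posterior Inverse-Gamma(12, 31/3)
obs 3: x=0 → posterior Inverse-Gamma(25/2, 65/6)
obs 4: x=1 → posterior Inverse-Gamma(13, 65/6)
obs 5: x=-1/4 → posterior Inverse-Gamma(27/2, 1115/96)
obs 6: x=1 → posterior Inverse-Gamma(14, 1115/96)
obs 7: x=1/4 → posterior Inverse-Gamma(29/2, 571/48)
obs 8: x=-7/4 → posterior Inverse-Gamma(15, 1505/96)
obs 9: x=0 → posterior Inverse-Gamma(31/2, 1553/96)
obs 10: x=-1/2 → posterior Inverse-Gamma(16, 1661/96)
obs 11: x=3 → posterior Inverse-Gamma(33/2, 1853/96)

1853/1680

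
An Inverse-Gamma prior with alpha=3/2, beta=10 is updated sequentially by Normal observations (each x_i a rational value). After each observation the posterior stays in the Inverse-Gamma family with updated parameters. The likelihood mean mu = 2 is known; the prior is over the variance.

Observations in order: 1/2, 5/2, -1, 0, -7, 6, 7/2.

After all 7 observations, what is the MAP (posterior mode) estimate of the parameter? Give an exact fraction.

obs 1: x=1/2 → posterior Inverse-Gamma(2, 89/8)
obs 2: x=5/2 → posterior Inverse-Gamma(5/2, 45/4)
obs 3: x=-1 → posterior Inverse-Gamma(3, 63/4)
obs 4: x=0 → posterior Inverse-Gamma(7/2, 71/4)
obs 5: x=-7 → posterior Inverse-Gamma(4, 233/4)
obs 6: x=6 → posterior Inverse-Gamma(9/2, 265/4)
obs 7: x=7/2 → posterior Inverse-Gamma(5, 539/8)

539/48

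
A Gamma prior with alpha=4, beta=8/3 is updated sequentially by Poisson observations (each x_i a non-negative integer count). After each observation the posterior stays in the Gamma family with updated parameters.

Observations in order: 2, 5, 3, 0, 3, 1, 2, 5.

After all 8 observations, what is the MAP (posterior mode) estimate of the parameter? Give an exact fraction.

9/4

obs 1: x=2 → posterior Gamma(6, 11/3)
obs 2: x=5 → posterior Gamma(11, 14/3)
obs 3: x=3 → posterior Gamma(14, 17/3)
obs 4: x=0 → posterior Gamma(14, 20/3)
obs 5: x=3 → posterior Gamma(17, 23/3)
obs 6: x=1 → posterior Gamma(18, 26/3)
obs 7: x=2 → posterior Gamma(20, 29/3)
obs 8: x=5 → posterior Gamma(25, 32/3)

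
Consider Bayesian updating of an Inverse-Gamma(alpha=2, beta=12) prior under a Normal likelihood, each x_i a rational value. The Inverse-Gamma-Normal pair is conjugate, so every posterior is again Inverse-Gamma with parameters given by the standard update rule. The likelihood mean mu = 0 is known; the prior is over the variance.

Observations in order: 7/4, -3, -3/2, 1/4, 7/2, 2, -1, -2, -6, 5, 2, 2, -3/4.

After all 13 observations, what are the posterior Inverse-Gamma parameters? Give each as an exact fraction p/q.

obs 1: x=7/4 → posterior Inverse-Gamma(5/2, 433/32)
obs 2: x=-3 → posterior Inverse-Gamma(3, 577/32)
obs 3: x=-3/2 → posterior Inverse-Gamma(7/2, 613/32)
obs 4: x=1/4 → posterior Inverse-Gamma(4, 307/16)
obs 5: x=7/2 → posterior Inverse-Gamma(9/2, 405/16)
obs 6: x=2 → posterior Inverse-Gamma(5, 437/16)
obs 7: x=-1 → posterior Inverse-Gamma(11/2, 445/16)
obs 8: x=-2 → posterior Inverse-Gamma(6, 477/16)
obs 9: x=-6 → posterior Inverse-Gamma(13/2, 765/16)
obs 10: x=5 → posterior Inverse-Gamma(7, 965/16)
obs 11: x=2 → posterior Inverse-Gamma(15/2, 997/16)
obs 12: x=2 → posterior Inverse-Gamma(8, 1029/16)
obs 13: x=-3/4 → posterior Inverse-Gamma(17/2, 2067/32)

alpha=17/2, beta=2067/32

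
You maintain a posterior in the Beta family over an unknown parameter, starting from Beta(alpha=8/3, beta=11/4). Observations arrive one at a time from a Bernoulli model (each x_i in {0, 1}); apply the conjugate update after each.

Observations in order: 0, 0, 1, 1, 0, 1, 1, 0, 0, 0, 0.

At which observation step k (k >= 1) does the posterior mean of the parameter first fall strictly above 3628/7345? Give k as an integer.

obs 1: x=0 → posterior Beta(8/3, 15/4)
obs 2: x=0 → posterior Beta(8/3, 19/4)
obs 3: x=1 → posterior Beta(11/3, 19/4)
obs 4: x=1 → posterior Beta(14/3, 19/4)
obs 5: x=0 → posterior Beta(14/3, 23/4)
obs 6: x=1 → posterior Beta(17/3, 23/4)
obs 7: x=1 → posterior Beta(20/3, 23/4)
obs 8: x=0 → posterior Beta(20/3, 27/4)
obs 9: x=0 → posterior Beta(20/3, 31/4)
obs 10: x=0 → posterior Beta(20/3, 35/4)
obs 11: x=0 → posterior Beta(20/3, 39/4)

k = 4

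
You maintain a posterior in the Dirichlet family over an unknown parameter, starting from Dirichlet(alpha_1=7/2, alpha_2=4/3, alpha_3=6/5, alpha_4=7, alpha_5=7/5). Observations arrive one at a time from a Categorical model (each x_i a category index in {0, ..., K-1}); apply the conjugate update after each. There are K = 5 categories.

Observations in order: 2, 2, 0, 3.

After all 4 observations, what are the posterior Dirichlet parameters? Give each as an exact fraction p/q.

alpha_1=9/2, alpha_2=4/3, alpha_3=16/5, alpha_4=8, alpha_5=7/5

obs 1: x=2 → posterior Dirichlet(7/2, 4/3, 11/5, 7, 7/5)
obs 2: x=2 → posterior Dirichlet(7/2, 4/3, 16/5, 7, 7/5)
obs 3: x=0 → posterior Dirichlet(9/2, 4/3, 16/5, 7, 7/5)
obs 4: x=3 → posterior Dirichlet(9/2, 4/3, 16/5, 8, 7/5)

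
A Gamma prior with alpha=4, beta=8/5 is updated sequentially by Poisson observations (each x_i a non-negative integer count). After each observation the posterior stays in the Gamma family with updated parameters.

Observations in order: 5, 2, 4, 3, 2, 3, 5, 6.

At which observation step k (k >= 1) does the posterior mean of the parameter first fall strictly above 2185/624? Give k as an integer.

obs 1: x=5 → posterior Gamma(9, 13/5)
obs 2: x=2 → posterior Gamma(11, 18/5)
obs 3: x=4 → posterior Gamma(15, 23/5)
obs 4: x=3 → posterior Gamma(18, 28/5)
obs 5: x=2 → posterior Gamma(20, 33/5)
obs 6: x=3 → posterior Gamma(23, 38/5)
obs 7: x=5 → posterior Gamma(28, 43/5)
obs 8: x=6 → posterior Gamma(34, 48/5)

k = 8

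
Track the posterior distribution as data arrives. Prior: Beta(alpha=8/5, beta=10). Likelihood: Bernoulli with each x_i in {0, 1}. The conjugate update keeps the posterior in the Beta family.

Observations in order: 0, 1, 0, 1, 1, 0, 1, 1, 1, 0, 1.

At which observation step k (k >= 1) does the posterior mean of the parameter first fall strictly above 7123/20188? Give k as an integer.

obs 1: x=0 → posterior Beta(8/5, 11)
obs 2: x=1 → posterior Beta(13/5, 11)
obs 3: x=0 → posterior Beta(13/5, 12)
obs 4: x=1 → posterior Beta(18/5, 12)
obs 5: x=1 → posterior Beta(23/5, 12)
obs 6: x=0 → posterior Beta(23/5, 13)
obs 7: x=1 → posterior Beta(28/5, 13)
obs 8: x=1 → posterior Beta(33/5, 13)
obs 9: x=1 → posterior Beta(38/5, 13)
obs 10: x=0 → posterior Beta(38/5, 14)
obs 11: x=1 → posterior Beta(43/5, 14)

k = 9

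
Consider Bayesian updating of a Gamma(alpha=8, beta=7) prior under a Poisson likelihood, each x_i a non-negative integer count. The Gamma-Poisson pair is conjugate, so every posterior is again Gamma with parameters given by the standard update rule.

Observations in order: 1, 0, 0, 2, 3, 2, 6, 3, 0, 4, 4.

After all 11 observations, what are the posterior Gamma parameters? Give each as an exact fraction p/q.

alpha=33, beta=18

obs 1: x=1 → posterior Gamma(9, 8)
obs 2: x=0 → posterior Gamma(9, 9)
obs 3: x=0 → posterior Gamma(9, 10)
obs 4: x=2 → posterior Gamma(11, 11)
obs 5: x=3 → posterior Gamma(14, 12)
obs 6: x=2 → posterior Gamma(16, 13)
obs 7: x=6 → posterior Gamma(22, 14)
obs 8: x=3 → posterior Gamma(25, 15)
obs 9: x=0 → posterior Gamma(25, 16)
obs 10: x=4 → posterior Gamma(29, 17)
obs 11: x=4 → posterior Gamma(33, 18)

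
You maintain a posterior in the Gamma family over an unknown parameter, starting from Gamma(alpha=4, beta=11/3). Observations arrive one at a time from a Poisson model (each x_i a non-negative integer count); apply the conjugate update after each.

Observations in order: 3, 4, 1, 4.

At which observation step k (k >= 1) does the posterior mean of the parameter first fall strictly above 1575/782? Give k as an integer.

k = 4

obs 1: x=3 → posterior Gamma(7, 14/3)
obs 2: x=4 → posterior Gamma(11, 17/3)
obs 3: x=1 → posterior Gamma(12, 20/3)
obs 4: x=4 → posterior Gamma(16, 23/3)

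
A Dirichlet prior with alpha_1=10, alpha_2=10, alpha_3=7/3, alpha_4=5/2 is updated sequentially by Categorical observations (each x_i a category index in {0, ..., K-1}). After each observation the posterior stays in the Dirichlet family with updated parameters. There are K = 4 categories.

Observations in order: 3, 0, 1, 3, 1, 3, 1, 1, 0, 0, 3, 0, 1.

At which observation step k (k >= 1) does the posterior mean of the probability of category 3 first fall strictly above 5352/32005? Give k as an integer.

k = 6

obs 1: x=3 → posterior Dirichlet(10, 10, 7/3, 7/2)
obs 2: x=0 → posterior Dirichlet(11, 10, 7/3, 7/2)
obs 3: x=1 → posterior Dirichlet(11, 11, 7/3, 7/2)
obs 4: x=3 → posterior Dirichlet(11, 11, 7/3, 9/2)
obs 5: x=1 → posterior Dirichlet(11, 12, 7/3, 9/2)
obs 6: x=3 → posterior Dirichlet(11, 12, 7/3, 11/2)
obs 7: x=1 → posterior Dirichlet(11, 13, 7/3, 11/2)
obs 8: x=1 → posterior Dirichlet(11, 14, 7/3, 11/2)
obs 9: x=0 → posterior Dirichlet(12, 14, 7/3, 11/2)
obs 10: x=0 → posterior Dirichlet(13, 14, 7/3, 11/2)
obs 11: x=3 → posterior Dirichlet(13, 14, 7/3, 13/2)
obs 12: x=0 → posterior Dirichlet(14, 14, 7/3, 13/2)
obs 13: x=1 → posterior Dirichlet(14, 15, 7/3, 13/2)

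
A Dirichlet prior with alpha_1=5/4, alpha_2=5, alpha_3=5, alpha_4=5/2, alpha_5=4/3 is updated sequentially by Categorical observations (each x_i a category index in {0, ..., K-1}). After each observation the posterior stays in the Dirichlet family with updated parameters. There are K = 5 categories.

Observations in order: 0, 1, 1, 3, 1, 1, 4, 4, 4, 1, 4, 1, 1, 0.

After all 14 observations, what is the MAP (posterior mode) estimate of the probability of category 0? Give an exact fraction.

27/289

obs 1: x=0 → posterior Dirichlet(9/4, 5, 5, 5/2, 4/3)
obs 2: x=1 → posterior Dirichlet(9/4, 6, 5, 5/2, 4/3)
obs 3: x=1 → posterior Dirichlet(9/4, 7, 5, 5/2, 4/3)
obs 4: x=3 → posterior Dirichlet(9/4, 7, 5, 7/2, 4/3)
obs 5: x=1 → posterior Dirichlet(9/4, 8, 5, 7/2, 4/3)
obs 6: x=1 → posterior Dirichlet(9/4, 9, 5, 7/2, 4/3)
obs 7: x=4 → posterior Dirichlet(9/4, 9, 5, 7/2, 7/3)
obs 8: x=4 → posterior Dirichlet(9/4, 9, 5, 7/2, 10/3)
obs 9: x=4 → posterior Dirichlet(9/4, 9, 5, 7/2, 13/3)
obs 10: x=1 → posterior Dirichlet(9/4, 10, 5, 7/2, 13/3)
obs 11: x=4 → posterior Dirichlet(9/4, 10, 5, 7/2, 16/3)
obs 12: x=1 → posterior Dirichlet(9/4, 11, 5, 7/2, 16/3)
obs 13: x=1 → posterior Dirichlet(9/4, 12, 5, 7/2, 16/3)
obs 14: x=0 → posterior Dirichlet(13/4, 12, 5, 7/2, 16/3)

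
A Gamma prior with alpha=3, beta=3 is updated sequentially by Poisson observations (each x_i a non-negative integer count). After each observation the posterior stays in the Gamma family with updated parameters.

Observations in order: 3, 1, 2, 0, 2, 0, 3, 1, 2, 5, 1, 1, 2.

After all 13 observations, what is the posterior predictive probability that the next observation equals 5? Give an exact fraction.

obs 1: x=3 → posterior Gamma(6, 4)
obs 2: x=1 → posterior Gamma(7, 5)
obs 3: x=2 → posterior Gamma(9, 6)
obs 4: x=0 → posterior Gamma(9, 7)
obs 5: x=2 → posterior Gamma(11, 8)
obs 6: x=0 → posterior Gamma(11, 9)
obs 7: x=3 → posterior Gamma(14, 10)
obs 8: x=1 → posterior Gamma(15, 11)
obs 9: x=2 → posterior Gamma(17, 12)
obs 10: x=5 → posterior Gamma(22, 13)
obs 11: x=1 → posterior Gamma(23, 14)
obs 12: x=1 → posterior Gamma(24, 15)
obs 13: x=2 → posterior Gamma(26, 16)

2890365062977984945435026991764996096/139288917338851014461418017489467720433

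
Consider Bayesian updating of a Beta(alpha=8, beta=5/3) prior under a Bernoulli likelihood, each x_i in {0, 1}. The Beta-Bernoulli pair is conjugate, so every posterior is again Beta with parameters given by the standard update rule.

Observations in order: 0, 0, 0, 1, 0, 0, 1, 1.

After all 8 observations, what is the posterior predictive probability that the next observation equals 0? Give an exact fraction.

20/53

obs 1: x=0 → posterior Beta(8, 8/3)
obs 2: x=0 → posterior Beta(8, 11/3)
obs 3: x=0 → posterior Beta(8, 14/3)
obs 4: x=1 → posterior Beta(9, 14/3)
obs 5: x=0 → posterior Beta(9, 17/3)
obs 6: x=0 → posterior Beta(9, 20/3)
obs 7: x=1 → posterior Beta(10, 20/3)
obs 8: x=1 → posterior Beta(11, 20/3)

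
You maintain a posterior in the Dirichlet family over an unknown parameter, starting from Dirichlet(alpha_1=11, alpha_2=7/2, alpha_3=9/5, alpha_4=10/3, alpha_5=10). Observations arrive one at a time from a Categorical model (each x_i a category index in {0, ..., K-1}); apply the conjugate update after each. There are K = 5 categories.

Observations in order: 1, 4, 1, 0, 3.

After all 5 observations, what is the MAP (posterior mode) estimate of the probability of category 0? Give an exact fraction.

obs 1: x=1 → posterior Dirichlet(11, 9/2, 9/5, 10/3, 10)
obs 2: x=4 → posterior Dirichlet(11, 9/2, 9/5, 10/3, 11)
obs 3: x=1 → posterior Dirichlet(11, 11/2, 9/5, 10/3, 11)
obs 4: x=0 → posterior Dirichlet(12, 11/2, 9/5, 10/3, 11)
obs 5: x=3 → posterior Dirichlet(12, 11/2, 9/5, 13/3, 11)

330/889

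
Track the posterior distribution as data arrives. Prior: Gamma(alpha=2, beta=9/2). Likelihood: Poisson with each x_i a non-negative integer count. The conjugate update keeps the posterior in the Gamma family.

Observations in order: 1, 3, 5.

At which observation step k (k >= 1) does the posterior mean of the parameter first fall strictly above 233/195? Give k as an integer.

k = 3

obs 1: x=1 → posterior Gamma(3, 11/2)
obs 2: x=3 → posterior Gamma(6, 13/2)
obs 3: x=5 → posterior Gamma(11, 15/2)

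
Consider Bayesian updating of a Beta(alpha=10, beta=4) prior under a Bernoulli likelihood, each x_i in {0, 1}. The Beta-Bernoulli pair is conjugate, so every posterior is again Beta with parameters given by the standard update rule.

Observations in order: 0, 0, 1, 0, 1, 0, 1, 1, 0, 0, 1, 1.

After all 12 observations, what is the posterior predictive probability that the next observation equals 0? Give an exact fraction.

5/13

obs 1: x=0 → posterior Beta(10, 5)
obs 2: x=0 → posterior Beta(10, 6)
obs 3: x=1 → posterior Beta(11, 6)
obs 4: x=0 → posterior Beta(11, 7)
obs 5: x=1 → posterior Beta(12, 7)
obs 6: x=0 → posterior Beta(12, 8)
obs 7: x=1 → posterior Beta(13, 8)
obs 8: x=1 → posterior Beta(14, 8)
obs 9: x=0 → posterior Beta(14, 9)
obs 10: x=0 → posterior Beta(14, 10)
obs 11: x=1 → posterior Beta(15, 10)
obs 12: x=1 → posterior Beta(16, 10)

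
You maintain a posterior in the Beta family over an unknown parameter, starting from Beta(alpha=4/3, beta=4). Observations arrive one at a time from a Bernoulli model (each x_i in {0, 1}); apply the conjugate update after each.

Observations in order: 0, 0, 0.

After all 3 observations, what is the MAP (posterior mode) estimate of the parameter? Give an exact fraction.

1/19

obs 1: x=0 → posterior Beta(4/3, 5)
obs 2: x=0 → posterior Beta(4/3, 6)
obs 3: x=0 → posterior Beta(4/3, 7)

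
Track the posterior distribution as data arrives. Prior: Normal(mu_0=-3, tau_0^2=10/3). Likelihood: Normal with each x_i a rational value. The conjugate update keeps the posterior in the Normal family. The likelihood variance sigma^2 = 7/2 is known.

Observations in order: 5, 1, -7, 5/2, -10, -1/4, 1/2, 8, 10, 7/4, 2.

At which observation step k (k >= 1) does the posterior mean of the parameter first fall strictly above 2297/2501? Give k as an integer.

obs 1: x=5 → posterior Normal(37/41, 70/41)
obs 2: x=1 → posterior Normal(57/61, 70/61)
obs 3: x=-7 → posterior Normal(-83/81, 70/81)
obs 4: x=5/2 → posterior Normal(-33/101, 70/101)
obs 5: x=-10 → posterior Normal(-233/121, 70/121)
obs 6: x=-1/4 → posterior Normal(-238/141, 70/141)
obs 7: x=1/2 → posterior Normal(-228/161, 10/23)
obs 8: x=8 → posterior Normal(-68/181, 70/181)
obs 9: x=10 → posterior Normal(44/67, 70/201)
obs 10: x=7/4 → posterior Normal(167/221, 70/221)
obs 11: x=2 → posterior Normal(207/241, 70/241)

k = 2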